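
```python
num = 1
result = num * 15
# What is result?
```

Trace:
`num = 1` → num = 1
`result = num * 15` → result = 15
So result = 15

Answer: 15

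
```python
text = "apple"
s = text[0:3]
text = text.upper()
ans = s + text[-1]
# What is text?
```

Trace:
`text = "apple"` → text = 'apple'
`s = text[0:3]` → s = 'app'
`text = text.upper()` → text = 'APPLE'
`ans = s + text[-1]` → ans = 'appE'
So text = 'APPLE'

Answer: 'APPLE'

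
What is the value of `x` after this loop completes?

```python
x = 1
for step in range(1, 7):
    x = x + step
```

Start at 1, add 1 through 6
`x` takes the values: 1 → 2 → 4 → 7 → 11 → 16 → 22

Answer: 22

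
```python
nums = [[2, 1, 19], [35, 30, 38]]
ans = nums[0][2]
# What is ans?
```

Trace:
`nums = [[2, 1, 19], [35, 30, 38]]` → nums = [[2, 1, 19], [35, 30, 38]]
`ans = nums[0][2]` → ans = 19
So ans = 19

Answer: 19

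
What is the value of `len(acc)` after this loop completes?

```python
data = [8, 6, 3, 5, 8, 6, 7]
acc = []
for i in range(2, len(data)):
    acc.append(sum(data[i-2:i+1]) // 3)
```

Number of 3-element averages
`acc` takes the values: [] → [5] → [5, 4] → [5, 4, 5] → [5, 4, 5, 6] → [5, 4, 5, 6, 7]
So `len(acc)` = 5

Answer: 5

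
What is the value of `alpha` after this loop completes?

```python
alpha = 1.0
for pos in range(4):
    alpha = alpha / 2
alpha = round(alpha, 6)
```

Halving LR 4 times: 1 / 2^4
`alpha` takes the values: 1.0 → 0.5 → 0.25 → 0.125 → 0.0625

Answer: 0.0625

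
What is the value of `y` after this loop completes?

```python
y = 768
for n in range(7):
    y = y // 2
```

Halve 7 times: 768 // 2^7 = 6
`y` takes the values: 768 → 384 → 192 → 96 → 48 → 24 → 12 → 6

Answer: 6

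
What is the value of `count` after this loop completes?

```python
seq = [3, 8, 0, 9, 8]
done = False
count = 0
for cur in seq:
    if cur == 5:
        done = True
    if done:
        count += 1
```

Count elements after first 5 in [3, 8, 0, 9, 8]
`count` takes the values: 0

Answer: 0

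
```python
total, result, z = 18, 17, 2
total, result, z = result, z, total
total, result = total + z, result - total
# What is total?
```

Trace:
`total, result, z = 18, 17, 2` → total = 18; result = 17; z = 2
`total, result, z = result, z, total` → total = 17; result = 2; z = 18
`total, result = total + z, result - total` → total = 35; result = -15
So total = 35

Answer: 35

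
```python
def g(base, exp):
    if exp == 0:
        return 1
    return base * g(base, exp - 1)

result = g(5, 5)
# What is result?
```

g(5, 5) = 5 * 5 * 5 * 5 * 5 = 3125

Answer: 3125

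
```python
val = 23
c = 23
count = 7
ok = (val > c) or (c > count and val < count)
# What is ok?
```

Trace:
`val = 23` → val = 23
`c = 23` → c = 23
`count = 7` → count = 7
`ok = (val > c) or (c > count and val < count)` → ok = False
So ok = False

Answer: False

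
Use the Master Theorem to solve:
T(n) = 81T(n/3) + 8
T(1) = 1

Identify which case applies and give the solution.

a=81, b=3, f(n)=8. log_3(81) = 4. Since c=0 < 4, Case 1 applies: T(n) = Θ(n^log_b(a)) = O(n^4).

Answer: O(n^4) - Case 1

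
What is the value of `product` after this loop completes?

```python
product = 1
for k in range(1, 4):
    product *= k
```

3! = 6
`product` takes the values: 1 → 2 → 6

Answer: 6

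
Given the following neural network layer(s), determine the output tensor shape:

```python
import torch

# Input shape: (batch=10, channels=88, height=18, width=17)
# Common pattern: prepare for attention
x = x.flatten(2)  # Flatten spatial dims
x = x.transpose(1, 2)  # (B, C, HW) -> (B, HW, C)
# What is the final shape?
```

Input: (10, 88, 18, 17) -> after flatten(2): (10, 88, 306) -> Output: (10, 306, 88)

Answer: (10, 306, 88)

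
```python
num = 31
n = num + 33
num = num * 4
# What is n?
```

Trace:
`num = 31` → num = 31
`n = num + 33` → n = 64
`num = num * 4` → num = 124
So n = 64

Answer: 64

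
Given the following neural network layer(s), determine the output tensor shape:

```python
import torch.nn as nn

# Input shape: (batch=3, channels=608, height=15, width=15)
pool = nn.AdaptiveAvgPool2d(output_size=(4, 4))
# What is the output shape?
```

Input: (3, 608, 15, 15) -> Output: (3, 608, 4, 4)

Answer: (3, 608, 4, 4)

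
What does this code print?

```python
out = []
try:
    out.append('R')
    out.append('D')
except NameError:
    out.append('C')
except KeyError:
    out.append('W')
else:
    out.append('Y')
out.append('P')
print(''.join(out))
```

Execution trace: 'R' (try body) → 'D' (try body, no exception) → 'Y' (else) → 'P' (after the try/except). Output: RDYP

Answer: RDYP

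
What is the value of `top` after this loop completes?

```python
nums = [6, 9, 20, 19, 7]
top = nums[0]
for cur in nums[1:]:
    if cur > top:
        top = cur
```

Maximum of [6, 9, 20, 19, 7]
`top` takes the values: 6 → 9 → 20

Answer: 20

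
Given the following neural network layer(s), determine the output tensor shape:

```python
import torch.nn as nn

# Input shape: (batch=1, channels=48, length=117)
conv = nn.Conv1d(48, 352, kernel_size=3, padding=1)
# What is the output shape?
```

Input: (1, 48, 117) -> Output: (1, 352, 117)

Answer: (1, 352, 117)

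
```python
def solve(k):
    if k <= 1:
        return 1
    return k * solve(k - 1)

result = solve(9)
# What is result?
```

solve(9) = 9 * 8 * 7 * 6 * 5 * 4 * 3 * 2 * 1 = 362880

Answer: 362880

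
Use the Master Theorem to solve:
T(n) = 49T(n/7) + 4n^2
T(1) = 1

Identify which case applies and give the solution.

a=49, b=7, f(n)=4n^2. log_7(49) = 2. Since c=2 = 2, Case 2 applies: T(n) = Θ(n^log_b(a) · log n) = O(n^2 log n).

Answer: O(n^2 log n) - Case 2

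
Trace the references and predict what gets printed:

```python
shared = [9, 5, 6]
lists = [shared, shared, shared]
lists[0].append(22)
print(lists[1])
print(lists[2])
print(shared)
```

Key concept: list of same reference.
Step by step:
`shared = [9, 5, 6]` → shared = [9, 5, 6]
`lists = [shared, shared, shared]` → lists = [[9, 5, 6], [9, 5, 6], [9, 5, 6]]
`lists[0].append(22)` → shared = [9, 5, 6, 22]; lists = [[9, 5, 6, 22], [9, 5, 6, 22], [9, 5, 6, 22]]
`print(lists[1])` → prints [9, 5, 6, 22]
`print(lists[2])` → prints [9, 5, 6, 22]
`print(shared)` → prints [9, 5, 6, 22]

Answer:
[9, 5, 6, 22]
[9, 5, 6, 22]
[9, 5, 6, 22]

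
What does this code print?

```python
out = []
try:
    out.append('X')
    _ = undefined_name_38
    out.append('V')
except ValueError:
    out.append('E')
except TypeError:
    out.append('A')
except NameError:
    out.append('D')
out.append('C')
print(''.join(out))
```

Execution trace: 'X' (try body) → 'D' (except NameError) → 'C' (after the try/except). Output: XDC

Answer: XDC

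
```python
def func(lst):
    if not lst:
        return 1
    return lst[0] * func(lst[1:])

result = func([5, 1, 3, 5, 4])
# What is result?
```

Product over [5, 1, 3, 5, 4] = 5 * 1 * 3 * 5 * 4 = 300

Answer: 300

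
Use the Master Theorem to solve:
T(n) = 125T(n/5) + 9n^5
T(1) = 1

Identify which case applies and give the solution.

a=125, b=5, f(n)=9n^5. log_5(125) = 3. Since c=5 > 3 and the regularity condition holds (125(n/5)^5 = (125/5^5)n^5 with 125/5^5 < 1), Case 3 applies: T(n) = Θ(f(n)) = O(n^5).

Answer: O(n^5) - Case 3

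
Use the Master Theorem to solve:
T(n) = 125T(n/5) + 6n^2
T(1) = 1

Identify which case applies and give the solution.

a=125, b=5, f(n)=6n^2. log_5(125) = 3. Since c=2 < 3, Case 1 applies: T(n) = Θ(n^log_b(a)) = O(n^3).

Answer: O(n^3) - Case 1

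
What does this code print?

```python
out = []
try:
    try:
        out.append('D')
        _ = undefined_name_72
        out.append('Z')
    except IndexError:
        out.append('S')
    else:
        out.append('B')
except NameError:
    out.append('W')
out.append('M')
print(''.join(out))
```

Execution trace: 'D' (try body) → 'W' (outer except NameError) → 'M' (after the try/except). Output: DWM

Answer: DWM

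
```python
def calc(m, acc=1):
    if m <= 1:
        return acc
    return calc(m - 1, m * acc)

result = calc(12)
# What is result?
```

Accumulator trace (n, acc): (12, 1) -> (11, 12) -> (10, 132) -> (9, 1320) -> (8, 11880) -> (7, 95040) -> (6, 665280) -> (5, 3991680) -> (4, 19958400) -> (3, 79833600) -> (2, 239500800) -> (1, 479001600) -> return 479001600

Answer: 479001600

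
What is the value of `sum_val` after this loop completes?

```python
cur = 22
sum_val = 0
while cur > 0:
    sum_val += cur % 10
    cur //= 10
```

Sum digits of 22
`sum_val` takes the values: 0 → 2 → 4

Answer: 4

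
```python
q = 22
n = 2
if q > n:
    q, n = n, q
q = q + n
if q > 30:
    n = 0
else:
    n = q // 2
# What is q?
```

Trace:
`q = 22` → q = 22
`n = 2` → n = 2
`if q > n: ...` → q > n is True → q = 2; n = 22
`q = q + n` → q = 24
`if q > 30: ...` → q > 30 is False, take else branch → n = 12
So q = 24

Answer: 24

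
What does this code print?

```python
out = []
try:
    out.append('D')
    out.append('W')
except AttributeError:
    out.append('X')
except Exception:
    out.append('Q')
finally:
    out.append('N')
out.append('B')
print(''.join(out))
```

Execution trace: 'D' (try body) → 'W' (try body, no exception) → 'N' (finally) → 'B' (after the try/except). Output: DWNB

Answer: DWNB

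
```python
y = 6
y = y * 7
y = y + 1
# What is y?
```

Trace:
`y = 6` → y = 6
`y = y * 7` → y = 42
`y = y + 1` → y = 43
So y = 43

Answer: 43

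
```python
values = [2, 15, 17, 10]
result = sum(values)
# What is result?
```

Trace:
`values = [2, 15, 17, 10]` → values = [2, 15, 17, 10]
`result = sum(values)` → result = 44
So result = 44

Answer: 44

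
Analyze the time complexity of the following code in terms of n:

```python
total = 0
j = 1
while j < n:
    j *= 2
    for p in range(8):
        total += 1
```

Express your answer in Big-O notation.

Each loop level contributes: log n × 1. Multiplying the contributions gives O(log n).

Answer: O(log n)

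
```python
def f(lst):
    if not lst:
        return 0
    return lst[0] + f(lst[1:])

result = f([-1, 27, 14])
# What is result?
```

(-1) + 27 + 14 + 0 = 40

Answer: 40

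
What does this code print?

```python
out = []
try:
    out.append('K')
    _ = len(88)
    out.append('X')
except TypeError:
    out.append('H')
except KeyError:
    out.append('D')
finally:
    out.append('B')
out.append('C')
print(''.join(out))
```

Execution trace: 'K' (try body) → 'H' (except TypeError) → 'B' (finally) → 'C' (after the try/except). Output: KHBC

Answer: KHBC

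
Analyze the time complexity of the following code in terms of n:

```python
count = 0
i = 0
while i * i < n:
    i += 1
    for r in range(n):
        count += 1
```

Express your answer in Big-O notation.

Each loop level contributes: √n × n. Multiplying the contributions gives O(n√n).

Answer: O(n√n)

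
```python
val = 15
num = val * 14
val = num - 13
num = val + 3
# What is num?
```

Trace:
`val = 15` → val = 15
`num = val * 14` → num = 210
`val = num - 13` → val = 197
`num = val + 3` → num = 200
So num = 200

Answer: 200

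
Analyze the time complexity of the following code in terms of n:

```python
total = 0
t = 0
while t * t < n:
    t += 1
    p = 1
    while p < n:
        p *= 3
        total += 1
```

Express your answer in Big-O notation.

Each loop level contributes: √n × log n. Multiplying the contributions gives O(√n log n).

Answer: O(√n log n)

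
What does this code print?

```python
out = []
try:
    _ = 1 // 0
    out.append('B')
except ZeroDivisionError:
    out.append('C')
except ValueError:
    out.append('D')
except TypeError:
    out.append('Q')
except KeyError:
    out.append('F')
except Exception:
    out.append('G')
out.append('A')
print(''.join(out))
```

Execution trace: 'C' (except ZeroDivisionError) → 'A' (after the try/except). Output: CA

Answer: CA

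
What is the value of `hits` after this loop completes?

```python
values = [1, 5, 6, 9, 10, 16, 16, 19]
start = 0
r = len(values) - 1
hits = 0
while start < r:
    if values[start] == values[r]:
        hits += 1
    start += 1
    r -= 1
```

Count matching pairs from ends
`hits` takes the values: 0

Answer: 0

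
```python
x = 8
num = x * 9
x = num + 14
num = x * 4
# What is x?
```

Trace:
`x = 8` → x = 8
`num = x * 9` → num = 72
`x = num + 14` → x = 86
`num = x * 4` → num = 344
So x = 86

Answer: 86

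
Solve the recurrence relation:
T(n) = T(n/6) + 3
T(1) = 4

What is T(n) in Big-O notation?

Each step divides n by 6 and adds 3. After log_6(n) steps we reach T(1)=4. So T(n) = 3·log_6(n) + 4 = O(log n).

Answer: O(log n)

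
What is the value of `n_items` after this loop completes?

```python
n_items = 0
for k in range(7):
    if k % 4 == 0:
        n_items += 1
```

Count numbers divisible by 4 in range(7)
`n_items` takes the values: 0 → 1 → 2

Answer: 2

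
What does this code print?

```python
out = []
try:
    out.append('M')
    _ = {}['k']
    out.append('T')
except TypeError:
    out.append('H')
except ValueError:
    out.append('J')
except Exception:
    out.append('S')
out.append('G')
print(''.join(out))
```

Execution trace: 'M' (try body) → 'S' (except Exception) → 'G' (after the try/except). Output: MSG

Answer: MSG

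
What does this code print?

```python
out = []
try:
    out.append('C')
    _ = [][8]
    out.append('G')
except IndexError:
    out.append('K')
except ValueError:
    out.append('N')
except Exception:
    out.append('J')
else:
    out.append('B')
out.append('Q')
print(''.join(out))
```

Execution trace: 'C' (try body) → 'K' (except IndexError) → 'Q' (after the try/except). Output: CKQ

Answer: CKQ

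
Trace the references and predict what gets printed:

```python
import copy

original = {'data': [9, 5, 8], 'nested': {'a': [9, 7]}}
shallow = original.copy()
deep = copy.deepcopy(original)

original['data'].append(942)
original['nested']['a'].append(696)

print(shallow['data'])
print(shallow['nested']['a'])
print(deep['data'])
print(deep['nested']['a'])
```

Key concept: comparing shallow vs deep copy.
Step by step:
`original = {'data': [9, 5, 8], 'nested': {'a': [9, 7]}}` → original = {'data': [9, 5, 8], 'nested': {'a': [9, 7]}}
`shallow = original.copy()` → shallow = {'data': [9, 5, 8], 'nested': {'a': [9, 7]}}
`deep = copy.deepcopy(original)` → deep = {'data': [9, 5, 8], 'nested': {'a': [9, 7]}}
`original['data'].append(942)` → original = {'data': [9, 5, 8, 942], 'nested': {'a': [9, 7]}}; shallow = {'data': [9, 5, 8, 942], 'nested': {'a': [9, 7]}}
`original['nested']['a'].append(696)` → original = {'data': [9, 5, 8, 942], 'nested': {'a': [9, 7, 696]}}; shallow = {'data': [9, 5, 8, 942], 'nested': {'a': [9, 7, 696]}}
`print(shallow['data'])` → prints [9, 5, 8, 942]
`print(shallow['nested']['a'])` → prints [9, 7, 696]
`print(deep['data'])` → prints [9, 5, 8]
`print(deep['nested']['a'])` → prints [9, 7]

Answer:
[9, 5, 8, 942]
[9, 7, 696]
[9, 5, 8]
[9, 7]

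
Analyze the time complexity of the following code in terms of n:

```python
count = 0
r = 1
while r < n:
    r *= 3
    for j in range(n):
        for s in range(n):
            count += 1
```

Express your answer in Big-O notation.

Each loop level contributes: log n × n × n. Multiplying the contributions gives O(n^2 log n).

Answer: O(n^2 log n)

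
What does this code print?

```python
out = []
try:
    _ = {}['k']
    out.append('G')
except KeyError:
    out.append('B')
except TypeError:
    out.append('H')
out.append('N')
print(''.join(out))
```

Execution trace: 'B' (except KeyError) → 'N' (after the try/except). Output: BN

Answer: BN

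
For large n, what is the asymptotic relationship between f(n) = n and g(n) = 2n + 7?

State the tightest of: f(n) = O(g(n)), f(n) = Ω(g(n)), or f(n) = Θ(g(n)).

n vs 2n + 7: f(n) = Θ(g(n)) — they are asymptotically equivalent (constant factors don't affect Θ).

Answer: f(n) = Θ(g(n)) — they are asymptotically equivalent (constant factors don't affect Θ).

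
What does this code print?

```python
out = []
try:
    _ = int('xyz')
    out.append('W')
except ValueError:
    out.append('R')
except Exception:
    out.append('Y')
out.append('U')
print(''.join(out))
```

Execution trace: 'R' (except ValueError) → 'U' (after the try/except). Output: RU

Answer: RU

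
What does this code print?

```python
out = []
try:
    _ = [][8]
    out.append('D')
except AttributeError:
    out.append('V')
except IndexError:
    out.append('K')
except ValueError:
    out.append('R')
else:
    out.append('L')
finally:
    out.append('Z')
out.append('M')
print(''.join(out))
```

Execution trace: 'K' (except IndexError) → 'Z' (finally) → 'M' (after the try/except). Output: KZM

Answer: KZM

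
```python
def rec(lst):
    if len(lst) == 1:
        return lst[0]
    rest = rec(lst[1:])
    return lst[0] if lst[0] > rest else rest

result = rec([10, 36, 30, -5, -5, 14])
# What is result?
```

Recursive max over [10, 36, 30, -5, -5, 14] = 36

Answer: 36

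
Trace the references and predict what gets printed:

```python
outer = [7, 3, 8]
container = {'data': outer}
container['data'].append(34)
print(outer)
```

Key concept: dict holds reference to list.
Step by step:
`outer = [7, 3, 8]` → outer = [7, 3, 8]
`container = {'data': outer}` → container = {'data': [7, 3, 8]}
`container['data'].append(34)` → outer = [7, 3, 8, 34]; container = {'data': [7, 3, 8, 34]}
`print(outer)` → prints [7, 3, 8, 34]

Answer: [7, 3, 8, 34]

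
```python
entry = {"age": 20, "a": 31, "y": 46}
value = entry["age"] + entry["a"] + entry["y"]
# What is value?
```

Trace:
`entry = {"age": 20, "a": 31, "y": 46}` → entry = {'age': 20, 'a': 31, 'y': 46}
`value = entry["age"] + entry["a"] + entry["y"]` → value = 97
So value = 97

Answer: 97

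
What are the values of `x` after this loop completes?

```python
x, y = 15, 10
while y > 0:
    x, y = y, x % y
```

GCD of 15 and 10
`x` takes the values: 15 → 10 → 5

Answer: 5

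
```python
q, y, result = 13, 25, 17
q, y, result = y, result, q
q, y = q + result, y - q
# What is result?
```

Trace:
`q, y, result = 13, 25, 17` → q = 13; y = 25; result = 17
`q, y, result = y, result, q` → q = 25; y = 17; result = 13
`q, y = q + result, y - q` → q = 38; y = -8
So result = 13

Answer: 13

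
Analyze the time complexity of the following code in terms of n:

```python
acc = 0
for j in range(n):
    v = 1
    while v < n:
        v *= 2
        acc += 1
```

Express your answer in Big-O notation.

Each loop level contributes: n × log n. Multiplying the contributions gives O(n log n).

Answer: O(n log n)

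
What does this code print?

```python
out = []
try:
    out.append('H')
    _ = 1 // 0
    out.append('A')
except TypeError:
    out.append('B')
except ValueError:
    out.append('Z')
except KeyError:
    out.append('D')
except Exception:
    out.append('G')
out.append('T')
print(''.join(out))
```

Execution trace: 'H' (try body) → 'G' (except Exception) → 'T' (after the try/except). Output: HGT

Answer: HGT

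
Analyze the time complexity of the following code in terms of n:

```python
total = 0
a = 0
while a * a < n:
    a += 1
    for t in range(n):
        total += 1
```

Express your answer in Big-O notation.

Each loop level contributes: √n × n. Multiplying the contributions gives O(n√n).

Answer: O(n√n)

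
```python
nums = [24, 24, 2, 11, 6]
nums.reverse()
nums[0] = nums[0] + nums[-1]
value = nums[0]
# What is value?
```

Trace:
`nums = [24, 24, 2, 11, 6]` → nums = [24, 24, 2, 11, 6]
`nums.reverse()` → nums = [6, 11, 2, 24, 24]
`nums[0] = nums[0] + nums[-1]` → nums = [30, 11, 2, 24, 24]
`value = nums[0]` → value = 30
So value = 30

Answer: 30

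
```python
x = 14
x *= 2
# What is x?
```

Trace:
`x = 14` → x = 14
`x *= 2` → x = 28
So x = 28

Answer: 28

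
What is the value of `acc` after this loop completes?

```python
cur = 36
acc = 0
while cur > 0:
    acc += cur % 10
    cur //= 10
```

Sum digits of 36
`acc` takes the values: 0 → 6 → 9

Answer: 9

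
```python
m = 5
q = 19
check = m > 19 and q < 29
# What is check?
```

Trace:
`m = 5` → m = 5
`q = 19` → q = 19
`check = m > 19 and q < 29` → check = False
So check = False

Answer: False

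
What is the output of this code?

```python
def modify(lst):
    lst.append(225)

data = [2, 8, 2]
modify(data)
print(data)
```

Key concept: function modifies passed list.
Step by step:
`data = [2, 8, 2]` → data = [2, 8, 2]
`modify(data)` → data = [2, 8, 2, 225]
`print(data)` → prints [2, 8, 2, 225]

Answer: [2, 8, 2, 225]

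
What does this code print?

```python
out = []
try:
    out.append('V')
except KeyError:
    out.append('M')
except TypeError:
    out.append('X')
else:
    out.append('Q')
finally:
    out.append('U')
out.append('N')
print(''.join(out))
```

Execution trace: 'V' (try body, no exception) → 'Q' (else) → 'U' (finally) → 'N' (after the try/except). Output: VQUN

Answer: VQUN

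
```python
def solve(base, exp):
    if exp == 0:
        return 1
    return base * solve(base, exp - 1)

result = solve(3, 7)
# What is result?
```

solve(3, 7) = 3 * 3 * 3 * 3 * 3 * 3 * 3 = 2187

Answer: 2187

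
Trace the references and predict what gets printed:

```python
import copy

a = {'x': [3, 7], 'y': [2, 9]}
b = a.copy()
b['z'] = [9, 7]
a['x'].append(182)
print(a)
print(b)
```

Key concept: shallow copy of dict with mutable values.
Step by step:
`a = {'x': [3, 7], 'y': [2, 9]}` → a = {'x': [3, 7], 'y': [2, 9]}
`b = a.copy()` → b = {'x': [3, 7], 'y': [2, 9]}
`b['z'] = [9, 7]` → b = {'x': [3, 7], 'y': [2, 9], 'z': [9, 7]}
`a['x'].append(182)` → a = {'x': [3, 7, 182], 'y': [2, 9]}; b = {'x': [3, 7, 182], 'y': [2, 9], 'z': [9, 7]}
`print(a)` → prints {'x': [3, 7, 182], 'y': [2, 9]}
`print(b)` → prints {'x': [3, 7, 182], 'y': [2, 9], 'z': [9, 7]}

Answer:
{'x': [3, 7, 182], 'y': [2, 9]}
{'x': [3, 7, 182], 'y': [2, 9], 'z': [9, 7]}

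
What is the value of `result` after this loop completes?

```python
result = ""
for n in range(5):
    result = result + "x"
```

Repeat 'x' 5 times
`result` takes the values: "" → "x" → "xx" → "xxx" → "xxxx" → "xxxxx"

Answer: "xxxxx"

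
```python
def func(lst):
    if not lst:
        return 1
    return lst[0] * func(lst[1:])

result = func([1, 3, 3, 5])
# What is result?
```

Product over [1, 3, 3, 5] = 1 * 3 * 3 * 5 = 45

Answer: 45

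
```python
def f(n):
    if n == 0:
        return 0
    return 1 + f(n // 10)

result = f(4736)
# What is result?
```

Count of digits of 4736: 4

Answer: 4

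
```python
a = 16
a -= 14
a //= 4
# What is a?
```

Trace:
`a = 16` → a = 16
`a -= 14` → a = 2
`a //= 4` → a = 0
So a = 0

Answer: 0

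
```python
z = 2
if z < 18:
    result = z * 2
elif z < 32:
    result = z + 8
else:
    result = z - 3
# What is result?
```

Trace:
`z = 2` → z = 2
`if z < 18: ...` → z < 18 is True → result = 4
So result = 4

Answer: 4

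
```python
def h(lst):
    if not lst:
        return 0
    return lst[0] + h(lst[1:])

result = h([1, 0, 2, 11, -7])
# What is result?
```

1 + 0 + 2 + 11 + (-7) + 0 = 7

Answer: 7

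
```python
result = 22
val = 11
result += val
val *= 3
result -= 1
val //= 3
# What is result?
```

Trace:
`result = 22` → result = 22
`val = 11` → val = 11
`result += val` → result = 33
`val *= 3` → val = 33
`result -= 1` → result = 32
`val //= 3` → val = 11
So result = 32

Answer: 32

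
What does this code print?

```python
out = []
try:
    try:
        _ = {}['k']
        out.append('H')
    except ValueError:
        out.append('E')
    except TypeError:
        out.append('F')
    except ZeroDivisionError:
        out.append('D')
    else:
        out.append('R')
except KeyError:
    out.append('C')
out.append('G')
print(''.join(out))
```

Execution trace: 'C' (outer except KeyError) → 'G' (after the try/except). Output: CG

Answer: CG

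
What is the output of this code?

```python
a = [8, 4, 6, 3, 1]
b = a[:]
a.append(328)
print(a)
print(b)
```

Key concept: slice [:] creates copy.
Step by step:
`a = [8, 4, 6, 3, 1]` → a = [8, 4, 6, 3, 1]
`b = a[:]` → b = [8, 4, 6, 3, 1]
`a.append(328)` → a = [8, 4, 6, 3, 1, 328]
`print(a)` → prints [8, 4, 6, 3, 1, 328]
`print(b)` → prints [8, 4, 6, 3, 1]

Answer:
[8, 4, 6, 3, 1, 328]
[8, 4, 6, 3, 1]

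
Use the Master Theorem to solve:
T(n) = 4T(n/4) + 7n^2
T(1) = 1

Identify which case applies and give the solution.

a=4, b=4, f(n)=7n^2. log_4(4) = 1. Since c=2 > 1 and the regularity condition holds (4(n/4)^2 = (4/4^2)n^2 with 4/4^2 < 1), Case 3 applies: T(n) = Θ(f(n)) = O(n^2).

Answer: O(n^2) - Case 3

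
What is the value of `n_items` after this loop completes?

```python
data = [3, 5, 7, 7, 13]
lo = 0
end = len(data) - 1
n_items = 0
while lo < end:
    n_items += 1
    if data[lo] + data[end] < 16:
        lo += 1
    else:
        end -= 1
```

Steps to find pair summing to 16
`n_items` takes the values: 0 → 1 → 2 → 3 → 4

Answer: 4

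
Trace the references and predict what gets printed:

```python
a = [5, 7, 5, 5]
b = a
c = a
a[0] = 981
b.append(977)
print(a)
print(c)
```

Key concept: multiple aliases.
Step by step:
`a = [5, 7, 5, 5]` → a = [5, 7, 5, 5]
`b = a` → b = [5, 7, 5, 5] (same object as a)
`c = a` → c = [5, 7, 5, 5] (same object as a, b)
`a[0] = 981` → a = [981, 7, 5, 5] (same object as b, c); b = [981, 7, 5, 5] (same object as a, c); c = [981, 7, 5, 5] (same object as a, b)
`b.append(977)` → a = [981, 7, 5, 5, 977] (same object as b, c); b = [981, 7, 5, 5, 977] (same object as a, c); c = [981, 7, 5, 5, 977] (same object as a, b)
`print(a)` → prints [981, 7, 5, 5, 977]
`print(c)` → prints [981, 7, 5, 5, 977]

Answer:
[981, 7, 5, 5, 977]
[981, 7, 5, 5, 977]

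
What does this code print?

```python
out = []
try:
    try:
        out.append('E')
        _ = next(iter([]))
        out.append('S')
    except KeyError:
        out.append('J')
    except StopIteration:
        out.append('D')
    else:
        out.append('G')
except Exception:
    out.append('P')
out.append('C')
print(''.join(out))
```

Execution trace: 'E' (inner try body) → 'D' (inner except StopIteration) → 'C' (after the try/except). Output: EDC

Answer: EDC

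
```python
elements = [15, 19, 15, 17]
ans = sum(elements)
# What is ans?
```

Trace:
`elements = [15, 19, 15, 17]` → elements = [15, 19, 15, 17]
`ans = sum(elements)` → ans = 66
So ans = 66

Answer: 66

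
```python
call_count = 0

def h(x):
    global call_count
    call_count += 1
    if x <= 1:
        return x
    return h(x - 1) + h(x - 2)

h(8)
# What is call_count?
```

Calls(x) = 1 + Calls(x-1) + Calls(x-2); Calls(0)=Calls(1)=1. For x=8 this gives 67.

Answer: 67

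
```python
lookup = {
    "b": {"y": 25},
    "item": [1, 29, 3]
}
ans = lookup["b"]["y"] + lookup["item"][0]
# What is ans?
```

Trace:
`lookup = { ...` → lookup = {'b': {'y': 25}, 'item': [1, 29, 3]}
`ans = lookup["b"]["y"] + lookup["item"][0]` → ans = 26
So ans = 26

Answer: 26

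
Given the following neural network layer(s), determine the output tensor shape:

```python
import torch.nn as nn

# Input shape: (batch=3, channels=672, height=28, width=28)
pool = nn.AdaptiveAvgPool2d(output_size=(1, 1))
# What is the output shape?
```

Input: (3, 672, 28, 28) -> Output: (3, 672, 1, 1)

Answer: (3, 672, 1, 1)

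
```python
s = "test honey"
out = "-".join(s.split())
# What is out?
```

Trace:
`s = "test honey"` → s = 'test honey'
`out = "-".join(s.split())` → out = 'test-honey'
So out = 'test-honey'

Answer: 'test-honey'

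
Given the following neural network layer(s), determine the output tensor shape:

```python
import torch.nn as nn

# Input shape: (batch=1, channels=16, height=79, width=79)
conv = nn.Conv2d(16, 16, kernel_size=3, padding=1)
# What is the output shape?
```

Input: (1, 16, 79, 79) -> Output: (1, 16, 79, 79)

Answer: (1, 16, 79, 79)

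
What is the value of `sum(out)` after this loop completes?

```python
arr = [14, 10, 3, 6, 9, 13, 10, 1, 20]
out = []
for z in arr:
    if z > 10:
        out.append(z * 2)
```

Sum of doubled values > 10
`out` takes the values: [] → [28] → [28, 26] → [28, 26, 40]
So `sum(out)` = 94

Answer: 94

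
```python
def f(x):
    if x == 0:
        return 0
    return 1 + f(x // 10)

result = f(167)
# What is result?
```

Count of digits of 167: 3

Answer: 3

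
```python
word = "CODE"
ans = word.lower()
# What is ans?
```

Trace:
`word = "CODE"` → word = 'CODE'
`ans = word.lower()` → ans = 'code'
So ans = 'code'

Answer: 'code'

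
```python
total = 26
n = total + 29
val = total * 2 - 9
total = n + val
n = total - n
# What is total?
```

Trace:
`total = 26` → total = 26
`n = total + 29` → n = 55
`val = total * 2 - 9` → val = 43
`total = n + val` → total = 98
`n = total - n` → n = 43
So total = 98

Answer: 98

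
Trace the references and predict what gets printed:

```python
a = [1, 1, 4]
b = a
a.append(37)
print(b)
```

Key concept: basic list aliasing.
Step by step:
`a = [1, 1, 4]` → a = [1, 1, 4]
`b = a` → b = [1, 1, 4] (same object as a)
`a.append(37)` → a = [1, 1, 4, 37] (same object as b); b = [1, 1, 4, 37] (same object as a)
`print(b)` → prints [1, 1, 4, 37]

Answer: [1, 1, 4, 37]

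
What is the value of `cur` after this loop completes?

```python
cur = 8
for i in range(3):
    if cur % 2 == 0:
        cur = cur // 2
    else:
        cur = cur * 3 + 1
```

Collatz-style transformation from 8
`cur` takes the values: 8 → 4 → 2 → 1

Answer: 1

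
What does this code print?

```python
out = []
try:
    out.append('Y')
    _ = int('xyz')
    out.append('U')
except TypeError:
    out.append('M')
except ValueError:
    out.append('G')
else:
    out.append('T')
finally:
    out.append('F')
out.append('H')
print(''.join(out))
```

Execution trace: 'Y' (try body) → 'G' (except ValueError) → 'F' (finally) → 'H' (after the try/except). Output: YGFH

Answer: YGFH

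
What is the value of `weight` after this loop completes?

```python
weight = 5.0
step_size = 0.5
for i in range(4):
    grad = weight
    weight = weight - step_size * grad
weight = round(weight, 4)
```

Gradient descent: w = 5.0 * (1 - 0.5)^4
`weight` takes the values: 5.0 → 2.5 → 1.25 → 0.625 → 0.3125

Answer: 0.3125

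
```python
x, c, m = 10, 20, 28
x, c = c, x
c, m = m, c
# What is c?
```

Trace:
`x, c, m = 10, 20, 28` → x = 10; c = 20; m = 28
`x, c = c, x` → x = 20; c = 10
`c, m = m, c` → c = 28; m = 10
So c = 28

Answer: 28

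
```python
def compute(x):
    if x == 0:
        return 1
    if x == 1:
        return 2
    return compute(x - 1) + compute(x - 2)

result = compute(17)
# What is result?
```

Build up from base cases: compute(0)=1, compute(1)=2, compute(2)=3, compute(3)=5, compute(4)=8, compute(5)=13, compute(6)=21, ..., compute(17)=4181

Answer: 4181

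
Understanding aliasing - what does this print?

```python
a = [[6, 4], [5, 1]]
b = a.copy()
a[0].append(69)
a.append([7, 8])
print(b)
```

Key concept: shallow copy with nested lists.
Step by step:
`a = [[6, 4], [5, 1]]` → a = [[6, 4], [5, 1]]
`b = a.copy()` → b = [[6, 4], [5, 1]]
`a[0].append(69)` → a = [[6, 4, 69], [5, 1]]; b = [[6, 4, 69], [5, 1]]
`a.append([7, 8])` → a = [[6, 4, 69], [5, 1], [7, 8]]
`print(b)` → prints [[6, 4, 69], [5, 1]]

Answer: [[6, 4, 69], [5, 1]]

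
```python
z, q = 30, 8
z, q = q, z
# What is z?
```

Trace:
`z, q = 30, 8` → z = 30; q = 8
`z, q = q, z` → z = 8; q = 30
So z = 8

Answer: 8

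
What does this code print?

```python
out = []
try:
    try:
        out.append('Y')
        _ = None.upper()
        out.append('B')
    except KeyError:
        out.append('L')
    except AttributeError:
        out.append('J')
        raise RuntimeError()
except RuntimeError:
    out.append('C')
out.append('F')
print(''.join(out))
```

Execution trace: 'Y' (inner try body) → 'J' (inner except AttributeError) → 'C' (outer except RuntimeError) → 'F' (after the try/except). Output: YJCF

Answer: YJCF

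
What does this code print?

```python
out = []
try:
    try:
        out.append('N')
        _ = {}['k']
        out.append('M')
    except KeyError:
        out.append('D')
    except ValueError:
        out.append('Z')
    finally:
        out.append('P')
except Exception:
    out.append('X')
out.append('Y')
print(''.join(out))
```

Execution trace: 'N' (inner try body) → 'D' (inner except KeyError) → 'P' (inner finally) → 'Y' (after the try/except). Output: NDPY

Answer: NDPY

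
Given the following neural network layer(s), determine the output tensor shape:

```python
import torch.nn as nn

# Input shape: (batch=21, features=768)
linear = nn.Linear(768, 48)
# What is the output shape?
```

Input: (21, 768) -> Output: (21, 48)

Answer: (21, 48)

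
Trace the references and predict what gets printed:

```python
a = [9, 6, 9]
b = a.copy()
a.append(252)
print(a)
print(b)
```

Key concept: list.copy() creates independent copy.
Step by step:
`a = [9, 6, 9]` → a = [9, 6, 9]
`b = a.copy()` → b = [9, 6, 9]
`a.append(252)` → a = [9, 6, 9, 252]
`print(a)` → prints [9, 6, 9, 252]
`print(b)` → prints [9, 6, 9]

Answer:
[9, 6, 9, 252]
[9, 6, 9]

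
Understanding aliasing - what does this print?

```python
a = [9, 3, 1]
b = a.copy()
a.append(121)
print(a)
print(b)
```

Key concept: list.copy() creates independent copy.
Step by step:
`a = [9, 3, 1]` → a = [9, 3, 1]
`b = a.copy()` → b = [9, 3, 1]
`a.append(121)` → a = [9, 3, 1, 121]
`print(a)` → prints [9, 3, 1, 121]
`print(b)` → prints [9, 3, 1]

Answer:
[9, 3, 1, 121]
[9, 3, 1]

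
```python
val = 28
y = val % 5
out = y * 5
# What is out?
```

Trace:
`val = 28` → val = 28
`y = val % 5` → y = 3
`out = y * 5` → out = 15
So out = 15

Answer: 15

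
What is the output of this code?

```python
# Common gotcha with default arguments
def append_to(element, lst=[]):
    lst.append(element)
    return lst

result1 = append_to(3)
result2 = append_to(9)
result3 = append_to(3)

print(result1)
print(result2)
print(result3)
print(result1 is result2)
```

Key concept: mutable default argument gotcha.
Step by step:
`result1 = append_to(3)` → result1 = [3]
`result2 = append_to(9)` → result1 = [3, 9] (same object as result2); result2 = [3, 9] (same object as result1)
`result3 = append_to(3)` → result1 = [3, 9, 3] (same object as result2, result3); result2 = [3, 9, 3] (same object as result1, result3); result3 = [3, 9, 3] (same object as result1, result2)
`print(result1)` → prints [3, 9, 3]
`print(result2)` → prints [3, 9, 3]
`print(result3)` → prints [3, 9, 3]
`print(result1 is result2)` → prints True

Answer:
[3, 9, 3]
[3, 9, 3]
[3, 9, 3]
True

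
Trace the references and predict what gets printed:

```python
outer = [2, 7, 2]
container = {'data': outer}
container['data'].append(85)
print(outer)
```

Key concept: dict holds reference to list.
Step by step:
`outer = [2, 7, 2]` → outer = [2, 7, 2]
`container = {'data': outer}` → container = {'data': [2, 7, 2]}
`container['data'].append(85)` → outer = [2, 7, 2, 85]; container = {'data': [2, 7, 2, 85]}
`print(outer)` → prints [2, 7, 2, 85]

Answer: [2, 7, 2, 85]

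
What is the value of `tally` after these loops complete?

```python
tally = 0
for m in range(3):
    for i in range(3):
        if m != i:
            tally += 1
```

3² - 3 (exclude diagonal)
`tally` takes the values: 0 → 1 → 2 → 3 → 4 → 5 → 6

Answer: 6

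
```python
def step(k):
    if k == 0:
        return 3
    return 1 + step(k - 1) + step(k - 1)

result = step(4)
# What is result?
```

step(k) = 1 + 2·step(k-1), step(0)=3. Closed form: (3+1)·2^4 - 1 = 63.

Answer: 63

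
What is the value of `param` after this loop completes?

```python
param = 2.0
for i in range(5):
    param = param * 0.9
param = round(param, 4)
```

Exponential decay: 2.0 * 0.9^5
`param` takes the values: 2.0 → 1.8 → 1.62 → 1.458 → 1.3122 → 1.18098 → 1.181

Answer: 1.181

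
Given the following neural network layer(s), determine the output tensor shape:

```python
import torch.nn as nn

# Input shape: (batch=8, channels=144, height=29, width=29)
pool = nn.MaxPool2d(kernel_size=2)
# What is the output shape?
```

Input: (8, 144, 29, 29) -> Output: (8, 144, 14, 14)

Answer: (8, 144, 14, 14)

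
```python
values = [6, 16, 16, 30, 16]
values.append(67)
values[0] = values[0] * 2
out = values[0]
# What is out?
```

Trace:
`values = [6, 16, 16, 30, 16]` → values = [6, 16, 16, 30, 16]
`values.append(67)` → values = [6, 16, 16, 30, 16, 67]
`values[0] = values[0] * 2` → values = [12, 16, 16, 30, 16, 67]
`out = values[0]` → out = 12
So out = 12

Answer: 12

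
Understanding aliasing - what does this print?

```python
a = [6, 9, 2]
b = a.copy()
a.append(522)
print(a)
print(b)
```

Key concept: list.copy() creates independent copy.
Step by step:
`a = [6, 9, 2]` → a = [6, 9, 2]
`b = a.copy()` → b = [6, 9, 2]
`a.append(522)` → a = [6, 9, 2, 522]
`print(a)` → prints [6, 9, 2, 522]
`print(b)` → prints [6, 9, 2]

Answer:
[6, 9, 2, 522]
[6, 9, 2]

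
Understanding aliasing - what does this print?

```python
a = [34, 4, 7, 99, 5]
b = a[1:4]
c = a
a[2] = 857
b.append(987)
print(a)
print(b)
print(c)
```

Key concept: slice vs alias.
Step by step:
`a = [34, 4, 7, 99, 5]` → a = [34, 4, 7, 99, 5]
`b = a[1:4]` → b = [4, 7, 99]
`c = a` → c = [34, 4, 7, 99, 5] (same object as a)
`a[2] = 857` → a = [34, 4, 857, 99, 5] (same object as c); c = [34, 4, 857, 99, 5] (same object as a)
`b.append(987)` → b = [4, 7, 99, 987]
`print(a)` → prints [34, 4, 857, 99, 5]
`print(b)` → prints [4, 7, 99, 987]
`print(c)` → prints [34, 4, 857, 99, 5]

Answer:
[34, 4, 857, 99, 5]
[4, 7, 99, 987]
[34, 4, 857, 99, 5]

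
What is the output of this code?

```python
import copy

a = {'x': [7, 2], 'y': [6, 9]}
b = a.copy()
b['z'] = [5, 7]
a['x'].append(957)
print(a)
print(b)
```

Key concept: shallow copy of dict with mutable values.
Step by step:
`a = {'x': [7, 2], 'y': [6, 9]}` → a = {'x': [7, 2], 'y': [6, 9]}
`b = a.copy()` → b = {'x': [7, 2], 'y': [6, 9]}
`b['z'] = [5, 7]` → b = {'x': [7, 2], 'y': [6, 9], 'z': [5, 7]}
`a['x'].append(957)` → a = {'x': [7, 2, 957], 'y': [6, 9]}; b = {'x': [7, 2, 957], 'y': [6, 9], 'z': [5, 7]}
`print(a)` → prints {'x': [7, 2, 957], 'y': [6, 9]}
`print(b)` → prints {'x': [7, 2, 957], 'y': [6, 9], 'z': [5, 7]}

Answer:
{'x': [7, 2, 957], 'y': [6, 9]}
{'x': [7, 2, 957], 'y': [6, 9], 'z': [5, 7]}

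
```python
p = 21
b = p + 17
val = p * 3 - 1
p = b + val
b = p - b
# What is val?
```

Trace:
`p = 21` → p = 21
`b = p + 17` → b = 38
`val = p * 3 - 1` → val = 62
`p = b + val` → p = 100
`b = p - b` → b = 62
So val = 62

Answer: 62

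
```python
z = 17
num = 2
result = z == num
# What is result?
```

Trace:
`z = 17` → z = 17
`num = 2` → num = 2
`result = z == num` → result = False
So result = False

Answer: False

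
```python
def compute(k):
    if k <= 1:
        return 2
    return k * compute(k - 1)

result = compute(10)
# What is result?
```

compute(10) = 10 * 9 * 8 * 7 * 6 * 5 * 4 * 3 * 2 * 2 = 7257600

Answer: 7257600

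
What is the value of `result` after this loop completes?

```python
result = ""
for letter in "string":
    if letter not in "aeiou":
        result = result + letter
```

Remove vowels from 'string'
`result` takes the values: "" → "s" → "st" → "str" → "strn" → "strng"

Answer: "strng"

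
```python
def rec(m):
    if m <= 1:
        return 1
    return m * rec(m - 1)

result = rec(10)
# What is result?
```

rec(10) = 10 * 9 * 8 * 7 * 6 * 5 * 4 * 3 * 2 * 1 = 3628800

Answer: 3628800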